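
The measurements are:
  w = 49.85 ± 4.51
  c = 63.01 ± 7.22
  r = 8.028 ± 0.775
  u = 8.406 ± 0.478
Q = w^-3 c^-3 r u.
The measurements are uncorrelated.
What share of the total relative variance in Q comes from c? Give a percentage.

57.8%

(δQ/Q)² = (-3·δw/w)² + (-3·δc/c)² + (1·δr/r)² + (1·δu/u)²
  w term: (-3×0.0905)² = 0.0737
  c term: (-3×0.115)² = 0.118
  r term: (1×0.0965)² = 0.00932
  u term: (1×0.0569)² = 0.00323
Total = 0.204. Share from c = 0.118/0.204 = 0.578.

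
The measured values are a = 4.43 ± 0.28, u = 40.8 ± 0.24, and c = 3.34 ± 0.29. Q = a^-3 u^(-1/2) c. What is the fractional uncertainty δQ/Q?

Since Q is a product/quotient, work with relative uncertainties:
  (-3·δa/a)² = (-3×0.0632)² = 0.0360;  (−½·δu/u)² = (-0.5×0.00588)² = 8.65e-06;  (1·δc/c)² = (1×0.0868)² = 0.00754
δQ/Q = √(0.0435) = 0.209

0.209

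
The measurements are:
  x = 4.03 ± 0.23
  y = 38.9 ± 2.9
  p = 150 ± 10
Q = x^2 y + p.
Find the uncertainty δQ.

86.7

Let w = x^2·y = 632. δw/w = √((2·δx/x)² + (1·δy/y)²) = √(0.0130 + 0.00556) = 0.136, so δw = 86.1.
Q = w + p: δQ = √(δw² + δp²) = √(7420 + 100) = 86.7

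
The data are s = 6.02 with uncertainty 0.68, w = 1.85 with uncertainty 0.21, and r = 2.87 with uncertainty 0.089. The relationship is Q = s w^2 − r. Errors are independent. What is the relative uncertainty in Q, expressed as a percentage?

Let p = s·w^2 = 20.6. δp/p = √((1·δs/s)² + (2·δw/w)²) = √(0.0128 + 0.0515) = 0.254, so δp = 5.22.
Q = p − r: δQ = √(δp² + δr²) = √(27.3 + 0.00792) = 5.23
Q = 17.7, so δQ/Q = 5.23/17.7 = 0.295.

29.5%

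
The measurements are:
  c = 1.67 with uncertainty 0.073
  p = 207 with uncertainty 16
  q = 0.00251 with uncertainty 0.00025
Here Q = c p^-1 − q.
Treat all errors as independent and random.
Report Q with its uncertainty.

Let w = c·p^-1 = 0.00807. δw/w = √((1·δc/c)² + (-1·δp/p)²) = √(0.00191 + 0.00597) = 0.0888, so δw = 0.000716.
Q = w − q: δQ = √(δw² + δq²) = √(5.13e-07 + 6.25e-08) = 0.000759
Q = 0.00556.

0.00556 ± 0.000759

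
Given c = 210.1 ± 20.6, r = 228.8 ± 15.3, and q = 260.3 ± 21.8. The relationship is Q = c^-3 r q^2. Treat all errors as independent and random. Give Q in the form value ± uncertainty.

1.672 ± 0.577

Each factor contributes (exponent × relative error)² to (δQ/Q)²:
  (-3·δc/c)² = (-3×0.0980)² = 0.0865;  (1·δr/r)² = (1×0.0669)² = 0.00447;  (2·δq/q)² = (2×0.0837)² = 0.0281
δQ/Q = √(0.119) = 0.345
Q = 1.672, so δQ = 0.345 × 1.672 = 0.577.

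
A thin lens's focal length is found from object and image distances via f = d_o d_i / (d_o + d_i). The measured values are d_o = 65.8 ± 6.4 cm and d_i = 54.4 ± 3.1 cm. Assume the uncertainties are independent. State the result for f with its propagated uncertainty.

29.8 ± 1.61 cm

∂f/∂d_o = (d_i/(d_o+d_i))² = 0.205;  ∂f/∂d_i = (d_o/(d_o+d_i))² = 0.300
δf = √((∂f/∂d_o · δd_o)² + (∂f/∂d_i · δd_i)²) = √(1.72 + 0.863) = 1.61 cm
f = 29.8 cm.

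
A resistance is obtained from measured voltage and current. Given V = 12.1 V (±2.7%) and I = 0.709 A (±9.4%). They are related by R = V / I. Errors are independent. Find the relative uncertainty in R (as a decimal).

For a monomial R ∝ V, I^-1, fractional errors add in quadrature:
  (1·δV/V)² = (1×0.0270)² = 0.000729;  (-1·δI/I)² = (-1×0.0940)² = 0.00884
δR/R = √(0.00957) = 0.0978

0.0978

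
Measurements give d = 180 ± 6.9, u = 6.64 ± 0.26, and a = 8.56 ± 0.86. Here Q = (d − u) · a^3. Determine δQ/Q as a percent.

30.4%

Let w = d − u = 173. δw = √(δd² + δu²) = √(47.6 + 0.0676) = 6.90, so δw/w = 0.0398.
Q is then a monomial in w, a:
δQ/Q = √((δw/w)² + (3·δa/a)²) = √(0.00159 + 0.0908) = 0.304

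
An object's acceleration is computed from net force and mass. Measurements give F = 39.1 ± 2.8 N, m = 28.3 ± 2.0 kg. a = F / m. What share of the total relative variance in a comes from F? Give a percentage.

(δa/a)² = (1·δF/F)² + (-1·δm/m)²
  F term: (1×0.0716)² = 0.00513
  m term: (-1×0.0707)² = 0.00499
Total = 0.0101. Share from F = 0.00513/0.0101 = 0.507.

50.7%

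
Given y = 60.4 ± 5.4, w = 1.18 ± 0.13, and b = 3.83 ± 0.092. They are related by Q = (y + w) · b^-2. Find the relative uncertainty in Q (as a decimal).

0.100

Let u = y + w = 61.6. δu = √(δy² + δw²) = √(29.2 + 0.0169) = 5.40, so δu/u = 0.0877.
Q is then a monomial in u, b:
δQ/Q = √((δu/u)² + (-2·δb/b)²) = √(0.00769 + 0.00231) = 0.100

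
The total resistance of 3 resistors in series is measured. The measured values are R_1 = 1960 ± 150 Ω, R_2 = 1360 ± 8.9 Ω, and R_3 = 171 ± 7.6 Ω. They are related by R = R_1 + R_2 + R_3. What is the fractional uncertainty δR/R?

0.0431

Each term contributes (cᵢ δxᵢ)² to (δR)²:
  (δR_1)² = 22500;  (δR_2)² = 79.2;  (δR_3)² = 57.8
δR = √(22600) = 150 Ω
R = 3490 Ω, so δR/R = 150/3490 = 0.0431.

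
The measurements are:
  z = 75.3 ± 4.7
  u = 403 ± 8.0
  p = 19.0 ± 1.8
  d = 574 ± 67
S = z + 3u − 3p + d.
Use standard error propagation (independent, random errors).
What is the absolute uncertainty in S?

71.5

Each term contributes (cᵢ δxᵢ)² to (δS)²:
  (δz)² = 22.1;  (3·δu)² = 576;  (3·δp)² = 29.2;  (δd)² = 4490
δS = √(5120) = 71.5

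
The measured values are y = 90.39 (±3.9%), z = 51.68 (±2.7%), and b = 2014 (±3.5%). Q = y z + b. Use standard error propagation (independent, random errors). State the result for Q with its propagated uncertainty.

Let p = y·z = 4671. δp/p = √((1·δy/y)² + (1·δz/z)²) = √(0.00152 + 0.000729) = 0.0474, so δp = 222.
Q = p + b: δQ = √(δp² + δb²) = √(49100 + 4970) = 233
Q = 6685.

6685 ± 233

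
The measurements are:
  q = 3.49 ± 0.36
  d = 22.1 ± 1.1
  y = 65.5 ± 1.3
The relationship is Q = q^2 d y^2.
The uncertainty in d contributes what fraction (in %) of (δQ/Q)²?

5.31%

(δQ/Q)² = (2·δq/q)² + (1·δd/d)² + (2·δy/y)²
  q term: (2×0.103)² = 0.0426
  d term: (1×0.0498)² = 0.00248
  y term: (2×0.0198)² = 0.00158
Total = 0.0466. Share from d = 0.00248/0.0466 = 0.0531.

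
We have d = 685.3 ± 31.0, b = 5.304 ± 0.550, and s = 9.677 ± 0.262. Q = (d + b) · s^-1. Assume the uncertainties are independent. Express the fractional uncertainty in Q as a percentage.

Let u = d + b = 690.6. δu = √(δd² + δb²) = √(961 + 0.303) = 31.0, so δu/u = 0.0449.
Q is then a monomial in u, s:
δQ/Q = √((δu/u)² + (-1·δs/s)²) = √(0.00202 + 0.000733) = 0.0524

5.24%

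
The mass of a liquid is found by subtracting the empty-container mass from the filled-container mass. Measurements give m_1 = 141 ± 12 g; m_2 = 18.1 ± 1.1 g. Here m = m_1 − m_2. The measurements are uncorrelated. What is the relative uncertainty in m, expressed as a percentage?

9.80%

Sums and differences: (δm)² = Σ (cᵢ δxᵢ)².
  (δm_1)² = 144;  (δm_2)² = 1.21
δm = √(145) = 12.1 g
m = 123 g, so δm/m = 12.1/123 = 0.0980.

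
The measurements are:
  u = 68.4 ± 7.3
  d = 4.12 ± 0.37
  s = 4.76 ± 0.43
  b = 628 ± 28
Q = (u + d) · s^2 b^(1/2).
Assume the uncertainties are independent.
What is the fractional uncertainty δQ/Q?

Let w = u + d = 72.5. δw = √(δu² + δd²) = √(53.3 + 0.137) = 7.31, so δw/w = 0.101.
Q is then a monomial in w, s, b:
δQ/Q = √((δw/w)² + (2·δs/s)² + (½·δb/b)²) = √(0.0102 + 0.0326 + 0.000497) = 0.208

0.208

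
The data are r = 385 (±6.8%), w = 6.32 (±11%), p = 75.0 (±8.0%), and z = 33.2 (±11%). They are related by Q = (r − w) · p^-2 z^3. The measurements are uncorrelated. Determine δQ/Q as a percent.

Let u = r − w = 379. δu = √(δr² + δw²) = √(685 + 0.483) = 26.2, so δu/u = 0.0692.
Q is then a monomial in u, p, z:
δQ/Q = √((δu/u)² + (-2·δp/p)² + (3·δz/z)²) = √(0.00478 + 0.0256 + 0.109) = 0.373

37.3%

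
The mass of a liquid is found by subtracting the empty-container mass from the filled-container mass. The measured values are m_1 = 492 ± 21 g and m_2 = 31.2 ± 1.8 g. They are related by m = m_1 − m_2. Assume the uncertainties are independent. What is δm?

Sums and differences: (δm)² = Σ (cᵢ δxᵢ)².
  (δm_1)² = 441;  (δm_2)² = 3.24
δm = √(444) = 21.1 g

21.1 g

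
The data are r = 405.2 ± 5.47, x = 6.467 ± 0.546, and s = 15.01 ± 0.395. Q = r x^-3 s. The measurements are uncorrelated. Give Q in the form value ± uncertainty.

Relative error in a monomial: (δQ/Q)² = Σ (nᵢ · δxᵢ/xᵢ)².
  (1·δr/r)² = (1×0.0135)² = 0.000182;  (-3·δx/x)² = (-3×0.0844)² = 0.0642;  (1·δs/s)² = (1×0.0263)² = 0.000693
δQ/Q = √(0.0650) = 0.255
Q = 22.49, so δQ = 0.255 × 22.49 = 5.73.

22.49 ± 5.73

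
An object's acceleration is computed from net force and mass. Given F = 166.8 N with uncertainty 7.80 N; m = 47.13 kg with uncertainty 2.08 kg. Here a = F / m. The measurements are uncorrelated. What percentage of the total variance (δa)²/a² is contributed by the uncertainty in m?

47.1%

(δa/a)² = (1·δF/F)² + (-1·δm/m)²
  F term: (1×0.0468)² = 0.00219
  m term: (-1×0.0441)² = 0.00195
Total = 0.00413. Share from m = 0.00195/0.00413 = 0.471.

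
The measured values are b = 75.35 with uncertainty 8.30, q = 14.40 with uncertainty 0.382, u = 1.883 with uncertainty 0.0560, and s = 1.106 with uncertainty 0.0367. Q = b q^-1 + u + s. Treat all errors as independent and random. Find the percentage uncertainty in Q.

7.26%

Let p = b·q^-1 = 5.233. δp/p = √((1·δb/b)² + (-1·δq/q)²) = √(0.0121 + 0.000704) = 0.113, so δp = 0.593.
Q = p + u + s: δQ = √(δp² + δu² + δs²) = √(0.351 + 0.00314 + 0.00135) = 0.597
Q = 8.222, so δQ/Q = 0.597/8.222 = 0.0726.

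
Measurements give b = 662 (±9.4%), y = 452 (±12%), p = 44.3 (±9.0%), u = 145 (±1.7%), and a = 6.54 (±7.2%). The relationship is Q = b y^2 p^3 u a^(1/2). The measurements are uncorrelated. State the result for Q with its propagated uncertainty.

(4.36 ± 1.64) × 10^15

For a monomial Q ∝ b, y^2, p^3, u, a^(1/2), fractional errors add in quadrature:
  (1·δb/b)² = (1×0.0940)² = 0.00884;  (2·δy/y)² = (2×0.120)² = 0.0576;  (3·δp/p)² = (3×0.0900)² = 0.0729;  (1·δu/u)² = (1×0.0170)² = 0.000289;  (½·δa/a)² = (0.5×0.0720)² = 0.00130
δQ/Q = √(0.141) = 0.375
Q = 4.36e+15, so δQ = 0.375 × 4.36e+15 = 1.64e+15.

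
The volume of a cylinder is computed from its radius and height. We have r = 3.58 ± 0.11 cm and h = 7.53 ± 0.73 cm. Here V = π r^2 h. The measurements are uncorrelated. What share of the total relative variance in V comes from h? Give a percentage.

71.3%

(δV/V)² = (2·δr/r)² + (1·δh/h)²
  r term: (2×0.0307)² = 0.00378
  h term: (1×0.0969)² = 0.00940
Total = 0.0132. Share from h = 0.00940/0.0132 = 0.713.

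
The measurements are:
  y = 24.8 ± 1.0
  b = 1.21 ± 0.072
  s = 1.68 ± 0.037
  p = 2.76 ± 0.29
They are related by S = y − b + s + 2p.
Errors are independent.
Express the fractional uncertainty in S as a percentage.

3.76%

For a sum/difference, combine absolute errors in quadrature:
  (δy)² = 1.00;  (δb)² = 0.00518;  (δs)² = 0.00137;  (2·δp)² = 0.336
δS = √(1.34) = 1.16
S = 30.8, so δS/S = 1.16/30.8 = 0.0376.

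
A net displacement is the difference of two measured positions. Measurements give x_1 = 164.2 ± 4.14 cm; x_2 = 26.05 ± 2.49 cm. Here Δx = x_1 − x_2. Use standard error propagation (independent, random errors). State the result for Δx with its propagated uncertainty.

Sums and differences: (δΔx)² = Σ (cᵢ δxᵢ)².
  (δx_1)² = 17.1;  (δx_2)² = 6.20
δΔx = √(23.3) = 4.83 cm
Δx = 138.1 cm.

138.1 ± 4.83 cm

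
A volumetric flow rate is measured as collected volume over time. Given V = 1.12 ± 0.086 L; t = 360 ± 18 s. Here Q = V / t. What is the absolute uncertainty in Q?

For a monomial Q ∝ V, t^-1, fractional errors add in quadrature:
  (1·δV/V)² = (1×0.0768)² = 0.00590;  (-1·δt/t)² = (-1×0.0500)² = 0.00250
δQ/Q = √(0.00840) = 0.0916
Q = 0.00311 L/s, so δQ = 0.0916 × 0.00311 = 0.000285 L/s.

0.000285 L/s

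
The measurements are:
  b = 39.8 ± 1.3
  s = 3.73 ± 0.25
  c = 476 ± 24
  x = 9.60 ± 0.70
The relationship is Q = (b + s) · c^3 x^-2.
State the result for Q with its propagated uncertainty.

Let u = b + s = 43.5. δu = √(δb² + δs²) = √(1.69 + 0.0625) = 1.32, so δu/u = 0.0304.
Q is then a monomial in u, c, x:
δQ/Q = √((δu/u)² + (3·δc/c)² + (-2·δx/x)²) = √(0.000925 + 0.0229 + 0.0213) = 0.212
Q = 5.09e+07, so δQ = 0.212 × 5.09e+07 = 1.08e+07.

(5.09 ± 1.08) × 10^7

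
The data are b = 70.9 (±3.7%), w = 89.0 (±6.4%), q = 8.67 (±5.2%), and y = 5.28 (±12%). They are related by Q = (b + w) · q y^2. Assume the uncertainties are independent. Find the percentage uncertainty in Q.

Let u = b + w = 160. δu = √(δb² + δw²) = √(6.88 + 32.4) = 6.27, so δu/u = 0.0392.
Q is then a monomial in u, q, y:
δQ/Q = √((δu/u)² + (1·δq/q)² + (2·δy/y)²) = √(0.00154 + 0.00270 + 0.0576) = 0.249

24.9%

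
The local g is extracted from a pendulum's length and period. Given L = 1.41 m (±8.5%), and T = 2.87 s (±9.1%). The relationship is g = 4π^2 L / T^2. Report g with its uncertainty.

For a monomial g ∝ L, T^-2, fractional errors add in quadrature:
  (1·δL/L)² = (1×0.0850)² = 0.00723;  (-2·δT/T)² = (-2×0.0910)² = 0.0331
δg/g = √(0.0403) = 0.201
g = 6.76 m/s^2, so δg = 0.201 × 6.76 = 1.36 m/s^2.

6.76 ± 1.36 m/s^2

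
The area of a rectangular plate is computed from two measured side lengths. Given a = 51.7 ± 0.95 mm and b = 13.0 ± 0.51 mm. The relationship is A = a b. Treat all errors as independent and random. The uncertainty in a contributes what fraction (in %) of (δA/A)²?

(δA/A)² = (1·δa/a)² + (1·δb/b)²
  a term: (1×0.0184)² = 0.000338
  b term: (1×0.0392)² = 0.00154
Total = 0.00188. Share from a = 0.000338/0.00188 = 0.180.

18.0%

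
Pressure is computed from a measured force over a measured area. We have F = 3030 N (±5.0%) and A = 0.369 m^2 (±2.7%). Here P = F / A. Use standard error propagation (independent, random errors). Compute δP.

467 Pa

Since P is a product/quotient, work with relative uncertainties:
  (1·δF/F)² = (1×0.0500)² = 0.00250;  (-1·δA/A)² = (-1×0.0270)² = 0.000729
δP/P = √(0.00323) = 0.0568
P = 8210 Pa, so δP = 0.0568 × 8210 = 467 Pa.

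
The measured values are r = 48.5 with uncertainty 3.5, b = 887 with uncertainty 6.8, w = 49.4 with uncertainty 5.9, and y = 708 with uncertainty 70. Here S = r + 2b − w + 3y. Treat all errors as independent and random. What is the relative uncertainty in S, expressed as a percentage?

5.40%

Each term contributes (cᵢ δxᵢ)² to (δS)²:
  (δr)² = 12.2;  (2·δb)² = 185;  (δw)² = 34.8;  (3·δy)² = 44100
δS = √(44300) = 211
S = 3900, so δS/S = 211/3900 = 0.0540.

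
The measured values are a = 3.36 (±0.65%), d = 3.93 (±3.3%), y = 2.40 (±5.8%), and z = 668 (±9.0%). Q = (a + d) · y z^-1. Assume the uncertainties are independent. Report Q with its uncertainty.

0.0262 ± 0.00284

Let u = a + d = 7.29. δu = √(δa² + δd²) = √(0.000477 + 0.0168) = 0.132, so δu/u = 0.0180.
Q is then a monomial in u, y, z:
δQ/Q = √((δu/u)² + (1·δy/y)² + (-1·δz/z)²) = √(0.000325 + 0.00336 + 0.00810) = 0.109
Q = 0.0262, so δQ = 0.109 × 0.0262 = 0.00284.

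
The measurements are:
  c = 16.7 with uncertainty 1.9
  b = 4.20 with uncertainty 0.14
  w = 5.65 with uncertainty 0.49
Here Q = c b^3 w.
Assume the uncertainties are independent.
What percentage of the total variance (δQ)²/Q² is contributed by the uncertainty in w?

24.7%

(δQ/Q)² = (1·δc/c)² + (3·δb/b)² + (1·δw/w)²
  c term: (1×0.114)² = 0.0129
  b term: (3×0.0333)² = 0.0100
  w term: (1×0.0867)² = 0.00752
Total = 0.0305. Share from w = 0.00752/0.0305 = 0.247.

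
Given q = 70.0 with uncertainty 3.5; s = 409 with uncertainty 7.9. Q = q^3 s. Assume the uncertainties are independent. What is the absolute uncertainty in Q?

2.12e+07

Relative error in a monomial: (δQ/Q)² = Σ (nᵢ · δxᵢ/xᵢ)².
  (3·δq/q)² = (3×0.0500)² = 0.0225;  (1·δs/s)² = (1×0.0193)² = 0.000373
δQ/Q = √(0.0229) = 0.151
Q = 1.4e+08, so δQ = 0.151 × 1.4e+08 = 2.12e+07.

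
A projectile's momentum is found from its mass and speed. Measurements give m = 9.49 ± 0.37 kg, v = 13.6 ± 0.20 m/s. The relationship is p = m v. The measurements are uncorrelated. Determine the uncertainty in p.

Since p is a product/quotient, work with relative uncertainties:
  (1·δm/m)² = (1×0.0390)² = 0.00152;  (1·δv/v)² = (1×0.0147)² = 0.000216
δp/p = √(0.00174) = 0.0417
p = 129 kg·m/s, so δp = 0.0417 × 129 = 5.38 kg·m/s.

5.38 kg·m/s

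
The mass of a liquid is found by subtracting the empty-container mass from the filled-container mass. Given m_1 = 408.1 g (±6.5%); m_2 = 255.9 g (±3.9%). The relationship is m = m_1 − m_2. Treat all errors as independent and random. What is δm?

28.3 g

For a sum/difference, combine absolute errors in quadrature:
  (δm_1)² = 704;  (δm_2)² = 99.6
δm = √(803) = 28.3 g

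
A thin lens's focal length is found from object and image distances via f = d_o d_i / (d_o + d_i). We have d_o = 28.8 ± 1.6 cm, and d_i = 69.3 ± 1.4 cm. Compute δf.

0.808 cm

∂f/∂d_o = (d_i/(d_o+d_i))² = 0.499;  ∂f/∂d_i = (d_o/(d_o+d_i))² = 0.0862
δf = √((∂f/∂d_o · δd_o)² + (∂f/∂d_i · δd_i)²) = √(0.638 + 0.0146) = 0.808 cm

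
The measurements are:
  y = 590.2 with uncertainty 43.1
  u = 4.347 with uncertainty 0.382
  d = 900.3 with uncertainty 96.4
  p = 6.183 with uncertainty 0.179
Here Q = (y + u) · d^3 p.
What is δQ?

Let w = y + u = 594.5. δw = √(δy² + δu²) = √(1860 + 0.146) = 43.1, so δw/w = 0.0725.
Q is then a monomial in w, d, p:
δQ/Q = √((δw/w)² + (3·δd/d)² + (1·δp/p)²) = √(0.00526 + 0.103 + 0.000838) = 0.331
Q = 2.683e+12, so δQ = 0.331 × 2.683e+12 = 8.87e+11.

8.87e+11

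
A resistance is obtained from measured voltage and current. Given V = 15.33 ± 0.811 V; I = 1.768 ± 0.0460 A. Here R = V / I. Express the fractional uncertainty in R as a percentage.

5.90%

Products/powers → add relative errors in quadrature, weighted by exponent:
  (1·δV/V)² = (1×0.0529)² = 0.00280;  (-1·δI/I)² = (-1×0.0260)² = 0.000677
δR/R = √(0.00348) = 0.0590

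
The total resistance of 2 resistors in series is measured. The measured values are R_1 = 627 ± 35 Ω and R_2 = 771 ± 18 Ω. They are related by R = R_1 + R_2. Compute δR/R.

For a sum/difference, combine absolute errors in quadrature:
  (δR_1)² = 1220;  (δR_2)² = 324
δR = √(1550) = 39.4 Ω
R = 1400 Ω, so δR/R = 39.4/1400 = 0.0282.

0.0282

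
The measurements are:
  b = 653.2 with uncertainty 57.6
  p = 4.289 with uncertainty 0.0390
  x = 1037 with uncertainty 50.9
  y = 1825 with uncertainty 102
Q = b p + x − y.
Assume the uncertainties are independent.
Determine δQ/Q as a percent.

13.6%

Let w = b·p = 2802. δw/w = √((1·δb/b)² + (1·δp/p)²) = √(0.00778 + 8.27e-05) = 0.0886, so δw = 248.
Q = w + x − y: δQ = √(δw² + δx² + δy²) = √(61700 + 2590 + 10400) = 273
Q = 2014, so δQ/Q = 273/2014 = 0.136.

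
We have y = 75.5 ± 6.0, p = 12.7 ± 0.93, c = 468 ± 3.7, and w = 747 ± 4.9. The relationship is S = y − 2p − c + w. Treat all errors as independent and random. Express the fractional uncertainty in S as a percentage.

For a sum/difference, combine absolute errors in quadrature:
  (δy)² = 36.0;  (2·δp)² = 3.46;  (δc)² = 13.7;  (δw)² = 24.0
δS = √(77.2) = 8.78
S = 329, so δS/S = 8.78/329 = 0.0267.

2.67%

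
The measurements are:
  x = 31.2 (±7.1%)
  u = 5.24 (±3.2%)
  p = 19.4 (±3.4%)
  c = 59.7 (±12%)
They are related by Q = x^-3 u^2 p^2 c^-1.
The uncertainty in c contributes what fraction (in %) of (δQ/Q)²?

(δQ/Q)² = (-3·δx/x)² + (2·δu/u)² + (2·δp/p)² + (-1·δc/c)²
  x term: (-3×0.0710)² = 0.0454
  u term: (2×0.0320)² = 0.00410
  p term: (2×0.0340)² = 0.00462
  c term: (-1×0.120)² = 0.0144
Total = 0.0685. Share from c = 0.0144/0.0685 = 0.210.

21.0%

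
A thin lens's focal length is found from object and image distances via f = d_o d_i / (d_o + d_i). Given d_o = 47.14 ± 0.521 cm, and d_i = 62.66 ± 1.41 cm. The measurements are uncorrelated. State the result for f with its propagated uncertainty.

∂f/∂d_o = (d_i/(d_o+d_i))² = 0.326;  ∂f/∂d_i = (d_o/(d_o+d_i))² = 0.184
δf = √((∂f/∂d_o · δd_o)² + (∂f/∂d_i · δd_i)²) = √(0.0288 + 0.0675) = 0.310 cm
f = 26.90 cm.

26.90 ± 0.310 cm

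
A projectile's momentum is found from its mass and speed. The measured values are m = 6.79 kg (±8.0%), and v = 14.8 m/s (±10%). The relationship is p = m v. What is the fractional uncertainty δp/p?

0.128

Each factor contributes (exponent × relative error)² to (δp/p)²:
  (1·δm/m)² = (1×0.0800)² = 0.00640;  (1·δv/v)² = (1×0.100)² = 0.0100
δp/p = √(0.0164) = 0.128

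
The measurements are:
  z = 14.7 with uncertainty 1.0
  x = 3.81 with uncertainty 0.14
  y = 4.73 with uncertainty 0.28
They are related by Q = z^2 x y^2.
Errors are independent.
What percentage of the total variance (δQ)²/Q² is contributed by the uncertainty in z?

(δQ/Q)² = (2·δz/z)² + (1·δx/x)² + (2·δy/y)²
  z term: (2×0.0680)² = 0.0185
  x term: (1×0.0367)² = 0.00135
  y term: (2×0.0592)² = 0.0140
Total = 0.0339. Share from z = 0.0185/0.0339 = 0.546.

54.6%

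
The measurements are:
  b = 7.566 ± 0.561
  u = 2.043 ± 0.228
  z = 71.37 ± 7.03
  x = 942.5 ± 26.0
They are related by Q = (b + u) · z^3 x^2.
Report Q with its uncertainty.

(3.103 ± 0.953) × 10^12

Let w = b + u = 9.609. δw = √(δb² + δu²) = √(0.315 + 0.0520) = 0.606, so δw/w = 0.0630.
Q is then a monomial in w, z, x:
δQ/Q = √((δw/w)² + (3·δz/z)² + (2·δx/x)²) = √(0.00397 + 0.0873 + 0.00304) = 0.307
Q = 3.103e+12, so δQ = 0.307 × 3.103e+12 = 9.53e+11.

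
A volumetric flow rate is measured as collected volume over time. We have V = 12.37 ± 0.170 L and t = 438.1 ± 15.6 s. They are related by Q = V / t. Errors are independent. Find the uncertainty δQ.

Since Q is a product/quotient, work with relative uncertainties:
  (1·δV/V)² = (1×0.0137)² = 0.000189;  (-1·δt/t)² = (-1×0.0356)² = 0.00127
δQ/Q = √(0.00146) = 0.0382
Q = 0.02824 L/s, so δQ = 0.0382 × 0.02824 = 0.00108 L/s.

0.00108 L/s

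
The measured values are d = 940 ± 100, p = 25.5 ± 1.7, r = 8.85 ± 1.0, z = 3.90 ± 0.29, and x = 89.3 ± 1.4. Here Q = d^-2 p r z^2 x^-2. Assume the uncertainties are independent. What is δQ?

For a monomial Q ∝ d^-2, p, r, z^2, x^-2, fractional errors add in quadrature:
  (-2·δd/d)² = (-2×0.106)² = 0.0453;  (1·δp/p)² = (1×0.0667)² = 0.00444;  (1·δr/r)² = (1×0.113)² = 0.0128;  (2·δz/z)² = (2×0.0744)² = 0.0221;  (-2·δx/x)² = (-2×0.0157)² = 0.000983
δQ/Q = √(0.0856) = 0.293
Q = 4.87e-07, so δQ = 0.293 × 4.87e-07 = 1.43e-07.

1.43e-07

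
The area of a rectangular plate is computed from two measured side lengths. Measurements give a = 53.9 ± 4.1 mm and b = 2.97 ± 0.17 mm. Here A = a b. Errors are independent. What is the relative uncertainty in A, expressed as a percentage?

9.52%

Relative error in a monomial: (δA/A)² = Σ (nᵢ · δxᵢ/xᵢ)².
  (1·δa/a)² = (1×0.0761)² = 0.00579;  (1·δb/b)² = (1×0.0572)² = 0.00328
δA/A = √(0.00906) = 0.0952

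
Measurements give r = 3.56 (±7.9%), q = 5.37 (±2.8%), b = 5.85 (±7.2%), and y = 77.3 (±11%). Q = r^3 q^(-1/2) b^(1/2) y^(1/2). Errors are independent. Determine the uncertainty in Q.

Q is a product of powers, so relative uncertainties combine in quadrature:
  (3·δr/r)² = (3×0.0790)² = 0.0562;  (−½·δq/q)² = (-0.5×0.0280)² = 0.000196;  (½·δb/b)² = (0.5×0.0720)² = 0.00130;  (½·δy/y)² = (0.5×0.110)² = 0.00302
δQ/Q = √(0.0607) = 0.246
Q = 414, so δQ = 0.246 × 414 = 102.

102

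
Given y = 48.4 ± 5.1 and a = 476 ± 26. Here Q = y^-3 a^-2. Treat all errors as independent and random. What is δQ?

1.3e-11

Relative error in a monomial: (δQ/Q)² = Σ (nᵢ · δxᵢ/xᵢ)².
  (-3·δy/y)² = (-3×0.105)² = 0.0999;  (-2·δa/a)² = (-2×0.0546)² = 0.0119
δQ/Q = √(0.112) = 0.334
Q = 3.89e-11, so δQ = 0.334 × 3.89e-11 = 1.3e-11.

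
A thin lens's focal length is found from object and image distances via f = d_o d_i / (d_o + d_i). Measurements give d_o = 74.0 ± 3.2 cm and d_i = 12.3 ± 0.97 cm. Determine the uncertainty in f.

∂f/∂d_o = (d_i/(d_o+d_i))² = 0.0203;  ∂f/∂d_i = (d_o/(d_o+d_i))² = 0.735
δf = √((∂f/∂d_o · δd_o)² + (∂f/∂d_i · δd_i)²) = √(0.00423 + 0.509) = 0.716 cm

0.716 cm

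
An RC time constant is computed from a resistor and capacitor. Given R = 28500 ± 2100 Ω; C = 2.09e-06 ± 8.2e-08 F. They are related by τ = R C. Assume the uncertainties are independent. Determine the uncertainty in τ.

0.00497 s

Products/powers → add relative errors in quadrature, weighted by exponent:
  (1·δR/R)² = (1×0.0737)² = 0.00543;  (1·δC/C)² = (1×0.0392)² = 0.00154
δτ/τ = √(0.00697) = 0.0835
τ = 0.0596 s, so δτ = 0.0835 × 0.0596 = 0.00497 s.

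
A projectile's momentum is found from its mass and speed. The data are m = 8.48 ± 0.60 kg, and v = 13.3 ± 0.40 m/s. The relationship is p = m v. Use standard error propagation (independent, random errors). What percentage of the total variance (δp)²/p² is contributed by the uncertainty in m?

84.7%

(δp/p)² = (1·δm/m)² + (1·δv/v)²
  m term: (1×0.0708)² = 0.00501
  v term: (1×0.0301)² = 0.000905
Total = 0.00591. Share from m = 0.00501/0.00591 = 0.847.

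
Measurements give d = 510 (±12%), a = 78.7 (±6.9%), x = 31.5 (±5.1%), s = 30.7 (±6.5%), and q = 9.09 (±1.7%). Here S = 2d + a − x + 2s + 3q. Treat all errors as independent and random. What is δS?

S is a linear combination, so absolute uncertainties add in quadrature:
  (2·δd)² = 15000;  (δa)² = 29.5;  (δx)² = 2.58;  (2·δs)² = 15.9;  (3·δq)² = 0.215
δS = √(15000) = 123

123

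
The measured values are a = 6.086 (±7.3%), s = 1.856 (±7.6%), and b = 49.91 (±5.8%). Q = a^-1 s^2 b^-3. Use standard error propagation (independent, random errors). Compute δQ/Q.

0.242

Relative error in a monomial: (δQ/Q)² = Σ (nᵢ · δxᵢ/xᵢ)².
  (-1·δa/a)² = (-1×0.0730)² = 0.00533;  (2·δs/s)² = (2×0.0760)² = 0.0231;  (-3·δb/b)² = (-3×0.0580)² = 0.0303
δQ/Q = √(0.0587) = 0.242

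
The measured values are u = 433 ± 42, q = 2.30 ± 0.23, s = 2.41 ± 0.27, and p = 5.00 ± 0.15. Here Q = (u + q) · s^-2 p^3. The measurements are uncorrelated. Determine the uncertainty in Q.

Let w = u + q = 435. δw = √(δu² + δq²) = √(1760 + 0.0529) = 42.0, so δw/w = 0.0965.
Q is then a monomial in w, s, p:
δQ/Q = √((δw/w)² + (-2·δs/s)² + (3·δp/p)²) = √(0.00931 + 0.0502 + 0.00810) = 0.260
Q = 9370, so δQ = 0.260 × 9370 = 2440.

2440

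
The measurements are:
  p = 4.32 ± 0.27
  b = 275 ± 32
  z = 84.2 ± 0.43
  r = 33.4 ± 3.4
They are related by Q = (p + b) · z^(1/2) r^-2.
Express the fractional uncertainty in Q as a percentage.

Let u = p + b = 279. δu = √(δp² + δb²) = √(0.0729 + 1020) = 32.0, so δu/u = 0.115.
Q is then a monomial in u, z, r:
δQ/Q = √((δu/u)² + (½·δz/z)² + (-2·δr/r)²) = √(0.0131 + 6.52e-06 + 0.0415) = 0.234

23.4%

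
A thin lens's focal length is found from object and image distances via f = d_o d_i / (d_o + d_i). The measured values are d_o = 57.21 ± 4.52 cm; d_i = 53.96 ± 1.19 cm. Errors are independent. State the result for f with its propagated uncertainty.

∂f/∂d_o = (d_i/(d_o+d_i))² = 0.236;  ∂f/∂d_i = (d_o/(d_o+d_i))² = 0.265
δf = √((∂f/∂d_o · δd_o)² + (∂f/∂d_i · δd_i)²) = √(1.13 + 0.0993) = 1.11 cm
f = 27.77 cm.

27.77 ± 1.11 cm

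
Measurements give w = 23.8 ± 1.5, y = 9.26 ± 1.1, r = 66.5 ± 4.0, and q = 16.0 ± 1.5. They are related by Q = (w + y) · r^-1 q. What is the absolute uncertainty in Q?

0.993

Let u = w + y = 33.1. δu = √(δw² + δy²) = √(2.25 + 1.21) = 1.86, so δu/u = 0.0563.
Q is then a monomial in u, r, q:
δQ/Q = √((δu/u)² + (-1·δr/r)² + (1·δq/q)²) = √(0.00317 + 0.00362 + 0.00879) = 0.125
Q = 7.95, so δQ = 0.125 × 7.95 = 0.993.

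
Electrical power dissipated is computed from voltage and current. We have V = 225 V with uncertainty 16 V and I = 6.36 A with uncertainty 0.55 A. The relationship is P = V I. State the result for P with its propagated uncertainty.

For a monomial P ∝ V, I, fractional errors add in quadrature:
  (1·δV/V)² = (1×0.0711)² = 0.00506;  (1·δI/I)² = (1×0.0865)² = 0.00748
δP/P = √(0.0125) = 0.112
P = 1430 W, so δP = 0.112 × 1430 = 160 W.

1430 ± 160 W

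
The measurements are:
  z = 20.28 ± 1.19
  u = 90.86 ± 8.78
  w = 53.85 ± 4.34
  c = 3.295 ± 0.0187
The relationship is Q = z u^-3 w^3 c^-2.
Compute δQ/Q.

0.382

Since Q is a product/quotient, work with relative uncertainties:
  (1·δz/z)² = (1×0.0587)² = 0.00344;  (-3·δu/u)² = (-3×0.0966)² = 0.0840;  (3·δw/w)² = (3×0.0806)² = 0.0585;  (-2·δc/c)² = (-2×0.00568)² = 0.000129
δQ/Q = √(0.146) = 0.382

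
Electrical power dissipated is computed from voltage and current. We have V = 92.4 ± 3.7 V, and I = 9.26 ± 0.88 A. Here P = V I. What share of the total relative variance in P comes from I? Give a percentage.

84.9%

(δP/P)² = (1·δV/V)² + (1·δI/I)²
  V term: (1×0.0400)² = 0.00160
  I term: (1×0.0950)² = 0.00903
Total = 0.0106. Share from I = 0.00903/0.0106 = 0.849.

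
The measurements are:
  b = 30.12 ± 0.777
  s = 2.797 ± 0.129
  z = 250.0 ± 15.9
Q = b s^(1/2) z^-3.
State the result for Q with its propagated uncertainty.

For a monomial Q ∝ b, s^(1/2), z^-3, fractional errors add in quadrature:
  (1·δb/b)² = (1×0.0258)² = 0.000665;  (½·δs/s)² = (0.5×0.0461)² = 0.000532;  (-3·δz/z)² = (-3×0.0636)² = 0.0364
δQ/Q = √(0.0376) = 0.194
Q = 3.224e-06, so δQ = 0.194 × 3.224e-06 = 6.25e-07.

(3.224 ± 0.625) × 10^-6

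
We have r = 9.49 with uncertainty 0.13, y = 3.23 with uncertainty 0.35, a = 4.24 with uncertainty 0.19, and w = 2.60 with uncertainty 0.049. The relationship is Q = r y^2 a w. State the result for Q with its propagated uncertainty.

1090 ± 243

Q is a product of powers, so relative uncertainties combine in quadrature:
  (1·δr/r)² = (1×0.0137)² = 0.000188;  (2·δy/y)² = (2×0.108)² = 0.0470;  (1·δa/a)² = (1×0.0448)² = 0.00201;  (1·δw/w)² = (1×0.0188)² = 0.000355
δQ/Q = √(0.0495) = 0.223
Q = 1090, so δQ = 0.223 × 1090 = 243.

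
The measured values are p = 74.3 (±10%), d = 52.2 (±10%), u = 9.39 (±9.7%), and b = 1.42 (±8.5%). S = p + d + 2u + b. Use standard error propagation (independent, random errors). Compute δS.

9.26

Each term contributes (cᵢ δxᵢ)² to (δS)²:
  (δp)² = 55.2;  (δd)² = 27.2;  (2·δu)² = 3.32;  (δb)² = 0.0146
δS = √(85.8) = 9.26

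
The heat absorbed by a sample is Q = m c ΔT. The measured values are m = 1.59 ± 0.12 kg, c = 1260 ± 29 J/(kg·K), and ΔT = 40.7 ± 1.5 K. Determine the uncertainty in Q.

7100 J

For a monomial Q ∝ m, c, ΔT, fractional errors add in quadrature:
  (1·δm/m)² = (1×0.0755)² = 0.00570;  (1·δc/c)² = (1×0.0230)² = 0.000530;  (1·δΔT/ΔT)² = (1×0.0369)² = 0.00136
δQ/Q = √(0.00758) = 0.0871
Q = 81500 J, so δQ = 0.0871 × 81500 = 7100 J.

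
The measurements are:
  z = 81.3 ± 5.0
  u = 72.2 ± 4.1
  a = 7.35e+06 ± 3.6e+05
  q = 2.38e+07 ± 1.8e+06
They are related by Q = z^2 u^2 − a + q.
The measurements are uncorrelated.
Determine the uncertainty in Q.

6.05e+06

Let p = z^2·u^2 = 3.45e+07. δp/p = √((2·δz/z)² + (2·δu/u)²) = √(0.0151 + 0.0129) = 0.167, so δp = 5.77e+06.
Q = p − a + q: δQ = √(δp² + δa² + δq²) = √(3.33e+13 + 1.3e+11 + 3.24e+12) = 6.05e+06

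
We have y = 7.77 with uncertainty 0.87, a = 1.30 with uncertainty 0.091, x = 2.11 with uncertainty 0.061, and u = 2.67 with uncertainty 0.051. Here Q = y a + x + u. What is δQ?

1.34

Let p = y·a = 10.1. δp/p = √((1·δy/y)² + (1·δa/a)²) = √(0.0125 + 0.00490) = 0.132, so δp = 1.33.
Q = p + x + u: δQ = √(δp² + δx² + δu²) = √(1.78 + 0.00372 + 0.00260) = 1.34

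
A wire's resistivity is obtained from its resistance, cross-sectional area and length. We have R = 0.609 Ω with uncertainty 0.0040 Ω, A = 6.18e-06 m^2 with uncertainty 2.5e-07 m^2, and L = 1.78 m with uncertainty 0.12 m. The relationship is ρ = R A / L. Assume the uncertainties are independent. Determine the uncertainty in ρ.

Each factor contributes (exponent × relative error)² to (δρ/ρ)²:
  (1·δR/R)² = (1×0.00657)² = 4.31e-05;  (1·δA/A)² = (1×0.0405)² = 0.00164;  (-1·δL/L)² = (-1×0.0674)² = 0.00454
δρ/ρ = √(0.00622) = 0.0789
ρ = 2.11e-06 Ω·m, so δρ = 0.0789 × 2.11e-06 = 1.67e-07 Ω·m.

1.67e-07 Ω·m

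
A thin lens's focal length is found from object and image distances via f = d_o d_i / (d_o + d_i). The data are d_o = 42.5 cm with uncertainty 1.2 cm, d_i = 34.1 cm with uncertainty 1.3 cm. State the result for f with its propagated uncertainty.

∂f/∂d_o = (d_i/(d_o+d_i))² = 0.198;  ∂f/∂d_i = (d_o/(d_o+d_i))² = 0.308
δf = √((∂f/∂d_o · δd_o)² + (∂f/∂d_i · δd_i)²) = √(0.0566 + 0.160) = 0.466 cm
f = 18.9 cm.

18.9 ± 0.466 cm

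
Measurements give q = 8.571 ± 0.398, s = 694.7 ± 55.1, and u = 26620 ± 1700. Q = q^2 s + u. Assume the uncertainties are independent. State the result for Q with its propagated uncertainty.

77650 ± 6460

Let p = q^2·s = 51030. δp/p = √((2·δq/q)² + (1·δs/s)²) = √(0.00863 + 0.00629) = 0.122, so δp = 6230.
Q = p + u: δQ = √(δp² + δu²) = √(3.88e+07 + 2.89e+06) = 6460
Q = 77650.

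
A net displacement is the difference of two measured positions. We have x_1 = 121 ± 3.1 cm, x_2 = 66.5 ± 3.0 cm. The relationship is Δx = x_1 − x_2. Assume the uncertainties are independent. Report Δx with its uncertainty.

Absolute uncertainties add in quadrature for a linear combination:
  (δx_1)² = 9.61;  (δx_2)² = 9.00
δΔx = √(18.6) = 4.31 cm
Δx = 54.5 cm.

54.5 ± 4.31 cm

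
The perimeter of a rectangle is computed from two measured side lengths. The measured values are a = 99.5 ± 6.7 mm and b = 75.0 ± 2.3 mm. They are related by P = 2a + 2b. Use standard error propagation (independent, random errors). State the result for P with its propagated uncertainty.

349 ± 14.2 mm

P is a linear combination, so absolute uncertainties add in quadrature:
  (2·δa)² = 180;  (2·δb)² = 21.2
δP = √(201) = 14.2 mm
P = 349 mm.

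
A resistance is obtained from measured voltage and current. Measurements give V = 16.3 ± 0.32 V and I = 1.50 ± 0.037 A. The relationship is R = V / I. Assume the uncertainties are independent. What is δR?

Since R is a product/quotient, work with relative uncertainties:
  (1·δV/V)² = (1×0.0196)² = 0.000385;  (-1·δI/I)² = (-1×0.0247)² = 0.000608
δR/R = √(0.000994) = 0.0315
R = 10.9 Ω, so δR = 0.0315 × 10.9 = 0.343 Ω.

0.343 Ω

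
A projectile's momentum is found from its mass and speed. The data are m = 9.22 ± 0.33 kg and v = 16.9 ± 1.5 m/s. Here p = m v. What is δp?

14.9 kg·m/s

Products/powers → add relative errors in quadrature, weighted by exponent:
  (1·δm/m)² = (1×0.0358)² = 0.00128;  (1·δv/v)² = (1×0.0888)² = 0.00788
δp/p = √(0.00916) = 0.0957
p = 156 kg·m/s, so δp = 0.0957 × 156 = 14.9 kg·m/s.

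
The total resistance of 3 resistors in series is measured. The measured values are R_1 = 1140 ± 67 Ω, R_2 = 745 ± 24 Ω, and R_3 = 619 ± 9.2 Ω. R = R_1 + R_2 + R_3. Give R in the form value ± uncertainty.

For a sum/difference, combine absolute errors in quadrature:
  (δR_1)² = 4490;  (δR_2)² = 576;  (δR_3)² = 84.6
δR = √(5150) = 71.8 Ω
R = 2500 Ω.

2500 ± 71.8 Ω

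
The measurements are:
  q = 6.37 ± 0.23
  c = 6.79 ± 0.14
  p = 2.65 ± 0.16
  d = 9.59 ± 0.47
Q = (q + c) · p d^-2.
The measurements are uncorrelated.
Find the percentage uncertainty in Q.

Let u = q + c = 13.2. δu = √(δq² + δc²) = √(0.0529 + 0.0196) = 0.269, so δu/u = 0.0205.
Q is then a monomial in u, p, d:
δQ/Q = √((δu/u)² + (1·δp/p)² + (-2·δd/d)²) = √(0.000419 + 0.00365 + 0.00961) = 0.117

11.7%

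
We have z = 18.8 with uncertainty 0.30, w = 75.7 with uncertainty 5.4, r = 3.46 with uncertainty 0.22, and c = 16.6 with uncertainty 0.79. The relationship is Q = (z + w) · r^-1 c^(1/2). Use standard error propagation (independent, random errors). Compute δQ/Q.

0.0888

Let u = z + w = 94.5. δu = √(δz² + δw²) = √(0.0900 + 29.2) = 5.41, so δu/u = 0.0572.
Q is then a monomial in u, r, c:
δQ/Q = √((δu/u)² + (-1·δr/r)² + (½·δc/c)²) = √(0.00328 + 0.00404 + 0.000566) = 0.0888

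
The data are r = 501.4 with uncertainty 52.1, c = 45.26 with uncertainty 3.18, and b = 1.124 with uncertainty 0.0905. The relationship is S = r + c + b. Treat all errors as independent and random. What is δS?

52.2

For a sum/difference, combine absolute errors in quadrature:
  (δr)² = 2710;  (δc)² = 10.1;  (δb)² = 0.00819
δS = √(2720) = 52.2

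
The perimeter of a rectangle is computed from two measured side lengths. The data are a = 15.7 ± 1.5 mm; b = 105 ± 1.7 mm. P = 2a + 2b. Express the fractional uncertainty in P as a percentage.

1.88%

For a sum/difference, combine absolute errors in quadrature:
  (2·δa)² = 9.00;  (2·δb)² = 11.6
δP = √(20.6) = 4.53 mm
P = 241 mm, so δP/P = 4.53/241 = 0.0188.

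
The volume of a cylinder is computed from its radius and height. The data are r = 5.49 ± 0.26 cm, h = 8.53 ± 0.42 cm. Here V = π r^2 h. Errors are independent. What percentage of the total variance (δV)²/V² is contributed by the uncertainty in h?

21.3%

(δV/V)² = (2·δr/r)² + (1·δh/h)²
  r term: (2×0.0474)² = 0.00897
  h term: (1×0.0492)² = 0.00242
Total = 0.0114. Share from h = 0.00242/0.0114 = 0.213.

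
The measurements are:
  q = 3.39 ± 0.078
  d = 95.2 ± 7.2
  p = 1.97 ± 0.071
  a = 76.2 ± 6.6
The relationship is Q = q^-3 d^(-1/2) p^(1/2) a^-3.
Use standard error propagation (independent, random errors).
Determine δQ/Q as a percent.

Products/powers → add relative errors in quadrature, weighted by exponent:
  (-3·δq/q)² = (-3×0.0230)² = 0.00476;  (−½·δd/d)² = (-0.5×0.0756)² = 0.00143;  (½·δp/p)² = (0.5×0.0360)² = 0.000325;  (-3·δa/a)² = (-3×0.0866)² = 0.0675
δQ/Q = √(0.0740) = 0.272

27.2%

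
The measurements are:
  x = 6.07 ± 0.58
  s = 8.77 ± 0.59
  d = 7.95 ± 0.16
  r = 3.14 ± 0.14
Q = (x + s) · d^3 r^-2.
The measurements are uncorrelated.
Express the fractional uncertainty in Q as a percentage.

Let u = x + s = 14.8. δu = √(δx² + δs²) = √(0.336 + 0.348) = 0.827, so δu/u = 0.0558.
Q is then a monomial in u, d, r:
δQ/Q = √((δu/u)² + (3·δd/d)² + (-2·δr/r)²) = √(0.00311 + 0.00365 + 0.00795) = 0.121

12.1%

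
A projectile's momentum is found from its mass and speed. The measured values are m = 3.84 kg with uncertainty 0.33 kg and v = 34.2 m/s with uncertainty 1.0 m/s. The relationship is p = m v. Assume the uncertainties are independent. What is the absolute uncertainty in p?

11.9 kg·m/s

Relative error in a monomial: (δp/p)² = Σ (nᵢ · δxᵢ/xᵢ)².
  (1·δm/m)² = (1×0.0859)² = 0.00739;  (1·δv/v)² = (1×0.0292)² = 0.000855
δp/p = √(0.00824) = 0.0908
p = 131 kg·m/s, so δp = 0.0908 × 131 = 11.9 kg·m/s.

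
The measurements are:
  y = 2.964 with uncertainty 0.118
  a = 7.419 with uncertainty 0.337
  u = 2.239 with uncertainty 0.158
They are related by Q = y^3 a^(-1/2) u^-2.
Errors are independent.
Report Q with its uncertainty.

Since Q is a product/quotient, work with relative uncertainties:
  (3·δy/y)² = (3×0.0398)² = 0.0143;  (−½·δa/a)² = (-0.5×0.0454)² = 0.000516;  (-2·δu/u)² = (-2×0.0706)² = 0.0199
δQ/Q = √(0.0347) = 0.186
Q = 1.907, so δQ = 0.186 × 1.907 = 0.355.

1.907 ± 0.355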